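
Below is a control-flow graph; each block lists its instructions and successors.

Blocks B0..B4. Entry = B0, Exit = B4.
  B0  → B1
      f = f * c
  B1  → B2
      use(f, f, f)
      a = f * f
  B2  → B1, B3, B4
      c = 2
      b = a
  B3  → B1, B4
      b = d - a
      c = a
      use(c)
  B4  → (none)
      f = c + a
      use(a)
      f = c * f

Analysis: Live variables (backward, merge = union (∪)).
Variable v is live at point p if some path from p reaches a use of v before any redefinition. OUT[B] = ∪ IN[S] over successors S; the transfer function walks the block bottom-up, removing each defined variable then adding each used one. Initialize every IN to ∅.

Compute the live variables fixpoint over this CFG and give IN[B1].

Answer: {d, f}

Derivation:
Fixpoint table:
  B0:   IN={c, d, f}   OUT={d, f}
  B1:   IN={d, f}   OUT={a, d, f}
  B2:   IN={a, d, f}   OUT={a, c, d, f}
  B3:   IN={a, d, f}   OUT={a, c, d, f}
  B4:   IN={a, c}   OUT={}

Merge at B1: OUT[B1] = IN[B2] = {a, d, f}
Applying B1's transfer function to that OUT value gives IN[B1] (row B1 above).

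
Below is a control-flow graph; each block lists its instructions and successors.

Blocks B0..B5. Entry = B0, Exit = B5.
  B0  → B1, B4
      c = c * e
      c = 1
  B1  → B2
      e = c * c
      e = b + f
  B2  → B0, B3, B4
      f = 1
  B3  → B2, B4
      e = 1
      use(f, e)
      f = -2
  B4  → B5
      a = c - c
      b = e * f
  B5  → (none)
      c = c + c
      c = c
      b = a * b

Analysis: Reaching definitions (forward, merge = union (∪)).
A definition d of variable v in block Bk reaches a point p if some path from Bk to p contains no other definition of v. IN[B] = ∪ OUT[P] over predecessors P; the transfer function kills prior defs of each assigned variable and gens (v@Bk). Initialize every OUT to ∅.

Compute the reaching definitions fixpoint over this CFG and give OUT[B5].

Answer: {a@B4, b@B5, c@B5, e@B1, e@B3, f@B2, f@B3}

Derivation:
Converged values:
  B0:  IN={c@B0, e@B1, e@B3, f@B2}  OUT={c@B0, e@B1, e@B3, f@B2}
  B1:  IN={c@B0, e@B1, e@B3, f@B2}  OUT={c@B0, e@B1, f@B2}
  B2:  IN={c@B0, e@B1, e@B3, f@B2, f@B3}  OUT={c@B0, e@B1, e@B3, f@B2}
  B3:  IN={c@B0, e@B1, e@B3, f@B2}  OUT={c@B0, e@B3, f@B3}
  B4:  IN={c@B0, e@B1, e@B3, f@B2, f@B3}  OUT={a@B4, b@B4, c@B0, e@B1, e@B3, f@B2, f@B3}
  B5:  IN={a@B4, b@B4, c@B0, e@B1, e@B3, f@B2, f@B3}  OUT={a@B4, b@B5, c@B5, e@B1, e@B3, f@B2, f@B3}

Merge at B5: IN[B5] = OUT[B4] = {a@B4, b@B4, c@B0, e@B1, e@B3, f@B2, f@B3}
Applying B5's transfer function to that IN value gives OUT[B5] (row B5 above).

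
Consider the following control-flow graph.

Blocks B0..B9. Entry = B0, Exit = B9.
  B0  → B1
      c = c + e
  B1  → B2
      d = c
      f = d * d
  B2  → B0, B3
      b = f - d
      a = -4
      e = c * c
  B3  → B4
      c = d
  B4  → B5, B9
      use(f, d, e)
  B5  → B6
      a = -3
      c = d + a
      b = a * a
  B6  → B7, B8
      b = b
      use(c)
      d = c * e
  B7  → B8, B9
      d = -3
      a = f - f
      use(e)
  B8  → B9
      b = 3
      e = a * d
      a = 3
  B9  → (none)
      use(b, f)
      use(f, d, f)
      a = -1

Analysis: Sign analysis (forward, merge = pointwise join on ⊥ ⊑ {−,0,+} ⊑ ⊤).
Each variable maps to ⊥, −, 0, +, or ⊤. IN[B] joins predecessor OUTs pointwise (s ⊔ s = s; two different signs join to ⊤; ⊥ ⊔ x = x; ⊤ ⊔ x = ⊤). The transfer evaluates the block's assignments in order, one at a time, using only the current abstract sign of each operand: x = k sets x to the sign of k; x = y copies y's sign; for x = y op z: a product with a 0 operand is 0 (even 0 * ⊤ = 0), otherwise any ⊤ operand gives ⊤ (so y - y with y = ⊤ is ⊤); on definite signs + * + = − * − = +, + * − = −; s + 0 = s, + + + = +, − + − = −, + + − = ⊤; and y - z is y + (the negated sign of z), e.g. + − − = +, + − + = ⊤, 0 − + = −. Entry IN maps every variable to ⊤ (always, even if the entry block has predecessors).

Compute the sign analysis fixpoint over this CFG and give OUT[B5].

Fixpoint table:
  B0:   IN=(all ⊤)   OUT=(all ⊤)
  B1:   IN=(all ⊤)   OUT=(all ⊤)
  B2:   IN=(all ⊤)   OUT={a:-; rest ⊤}
  B3:   IN={a:-; rest ⊤}   OUT={a:-; rest ⊤}
  B4:   IN={a:-; rest ⊤}   OUT={a:-; rest ⊤}
  B5:   IN={a:-; rest ⊤}   OUT={a:-, b:+; rest ⊤}
  B6:   IN={a:-, b:+; rest ⊤}   OUT={a:-, b:+; rest ⊤}
  B7:   IN={a:-, b:+; rest ⊤}   OUT={b:+, d:-; rest ⊤}
  B8:   IN={b:+; rest ⊤}   OUT={a:+, b:+; rest ⊤}
  B9:   IN=(all ⊤)   OUT={a:-; rest ⊤}

Merge at B5: IN[B5] = OUT[B4] = {a: -, b: ⊤, c: ⊤, d: ⊤, e: ⊤, f: ⊤}
Applying B5's transfer function to that IN value gives OUT[B5] (row B5 above).

Answer: {a: -, b: +, c: ⊤, d: ⊤, e: ⊤, f: ⊤}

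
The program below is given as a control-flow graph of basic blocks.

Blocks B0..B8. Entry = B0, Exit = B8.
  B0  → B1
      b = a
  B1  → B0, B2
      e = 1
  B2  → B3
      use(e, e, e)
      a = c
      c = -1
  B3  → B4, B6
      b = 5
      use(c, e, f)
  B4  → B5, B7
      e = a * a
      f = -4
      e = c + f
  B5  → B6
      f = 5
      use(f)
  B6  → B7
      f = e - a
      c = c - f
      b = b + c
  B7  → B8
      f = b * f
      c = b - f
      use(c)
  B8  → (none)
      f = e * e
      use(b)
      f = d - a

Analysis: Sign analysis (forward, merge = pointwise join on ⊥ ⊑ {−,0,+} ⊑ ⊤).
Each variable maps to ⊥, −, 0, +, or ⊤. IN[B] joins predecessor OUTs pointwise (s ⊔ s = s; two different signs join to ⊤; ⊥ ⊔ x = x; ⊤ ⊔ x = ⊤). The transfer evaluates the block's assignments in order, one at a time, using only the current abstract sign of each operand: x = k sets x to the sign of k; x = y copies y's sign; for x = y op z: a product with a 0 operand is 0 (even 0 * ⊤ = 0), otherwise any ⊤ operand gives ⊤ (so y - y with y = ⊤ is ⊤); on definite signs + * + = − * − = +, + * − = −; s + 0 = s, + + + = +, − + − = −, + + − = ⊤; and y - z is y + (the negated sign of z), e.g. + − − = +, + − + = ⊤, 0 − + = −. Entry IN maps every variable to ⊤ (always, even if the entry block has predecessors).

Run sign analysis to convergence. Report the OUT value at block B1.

Converged values:
  B0: | IN=(all ⊤) | OUT=(all ⊤)
  B1: | IN=(all ⊤) | OUT={e:+; rest ⊤}
  B2: | IN={e:+; rest ⊤} | OUT={c:-, e:+; rest ⊤}
  B3: | IN={c:-, e:+; rest ⊤} | OUT={b:+, c:-, e:+; rest ⊤}
  B4: | IN={b:+, c:-, e:+; rest ⊤} | OUT={b:+, c:-, e:-, f:-; rest ⊤}
  B5: | IN={b:+, c:-, e:-, f:-; rest ⊤} | OUT={b:+, c:-, e:-, f:+; rest ⊤}
  B6: | IN={b:+, c:-; rest ⊤} | OUT=(all ⊤)
  B7: | IN=(all ⊤) | OUT=(all ⊤)
  B8: | IN=(all ⊤) | OUT=(all ⊤)

Merge at B1: IN[B1] = OUT[B0] = {a: ⊤, b: ⊤, c: ⊤, d: ⊤, e: ⊤, f: ⊤}
Applying B1's transfer function to that IN value gives OUT[B1] (row B1 above).

Answer: {a: ⊤, b: ⊤, c: ⊤, d: ⊤, e: +, f: ⊤}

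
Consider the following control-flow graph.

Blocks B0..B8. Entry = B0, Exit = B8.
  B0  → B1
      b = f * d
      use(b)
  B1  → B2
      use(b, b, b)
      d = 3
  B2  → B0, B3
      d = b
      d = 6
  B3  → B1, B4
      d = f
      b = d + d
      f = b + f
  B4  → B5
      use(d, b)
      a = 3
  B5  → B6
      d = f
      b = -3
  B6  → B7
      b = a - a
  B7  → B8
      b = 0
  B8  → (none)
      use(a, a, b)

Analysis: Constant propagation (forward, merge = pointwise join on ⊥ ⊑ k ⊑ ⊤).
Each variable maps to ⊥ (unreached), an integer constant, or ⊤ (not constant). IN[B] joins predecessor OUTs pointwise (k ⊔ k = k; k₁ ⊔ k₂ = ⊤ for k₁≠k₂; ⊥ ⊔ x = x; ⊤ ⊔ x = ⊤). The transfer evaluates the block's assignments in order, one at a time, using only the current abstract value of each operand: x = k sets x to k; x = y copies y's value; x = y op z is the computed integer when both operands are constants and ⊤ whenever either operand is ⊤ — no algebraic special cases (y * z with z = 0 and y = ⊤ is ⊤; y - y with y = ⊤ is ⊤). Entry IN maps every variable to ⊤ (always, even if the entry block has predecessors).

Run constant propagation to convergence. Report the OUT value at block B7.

Per-block solution:
  B0:  IN=(all ⊤)  OUT=(all ⊤)
  B1:  IN=(all ⊤)  OUT={d:3; rest ⊤}
  B2:  IN={d:3; rest ⊤}  OUT={d:6; rest ⊤}
  B3:  IN={d:6; rest ⊤}  OUT=(all ⊤)
  B4:  IN=(all ⊤)  OUT={a:3; rest ⊤}
  B5:  IN={a:3; rest ⊤}  OUT={a:3, b:-3; rest ⊤}
  B6:  IN={a:3, b:-3; rest ⊤}  OUT={a:3, b:0; rest ⊤}
  B7:  IN={a:3, b:0; rest ⊤}  OUT={a:3, b:0; rest ⊤}
  B8:  IN={a:3, b:0; rest ⊤}  OUT={a:3, b:0; rest ⊤}

Merge at B7: IN[B7] = OUT[B6] = {a: 3, b: 0, c: ⊤, d: ⊤, e: ⊤, f: ⊤}
Applying B7's transfer function to that IN value gives OUT[B7] (row B7 above).

Answer: {a: 3, b: 0, c: ⊤, d: ⊤, e: ⊤, f: ⊤}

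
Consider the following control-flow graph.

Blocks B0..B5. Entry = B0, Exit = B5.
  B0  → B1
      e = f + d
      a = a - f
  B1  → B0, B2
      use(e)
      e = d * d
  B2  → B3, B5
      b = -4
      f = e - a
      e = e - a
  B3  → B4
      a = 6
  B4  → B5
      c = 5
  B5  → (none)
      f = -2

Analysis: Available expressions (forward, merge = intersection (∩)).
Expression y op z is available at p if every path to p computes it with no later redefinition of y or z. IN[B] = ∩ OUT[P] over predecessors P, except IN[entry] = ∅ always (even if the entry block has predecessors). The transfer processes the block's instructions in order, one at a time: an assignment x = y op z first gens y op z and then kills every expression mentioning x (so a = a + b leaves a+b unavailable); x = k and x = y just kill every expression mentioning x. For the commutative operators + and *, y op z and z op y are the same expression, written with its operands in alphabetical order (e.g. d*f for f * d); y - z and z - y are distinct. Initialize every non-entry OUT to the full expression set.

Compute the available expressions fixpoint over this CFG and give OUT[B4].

Per-block solution:
  B0:   IN={}   OUT={d+f}
  B1:   IN={d+f}   OUT={d*d, d+f}
  B2:   IN={d*d, d+f}   OUT={d*d}
  B3:   IN={d*d}   OUT={d*d}
  B4:   IN={d*d}   OUT={d*d}
  B5:   IN={d*d}   OUT={d*d}

Merge at B4: IN[B4] = OUT[B3] = {d*d}
Applying B4's transfer function to that IN value gives OUT[B4] (row B4 above).

Answer: {d*d}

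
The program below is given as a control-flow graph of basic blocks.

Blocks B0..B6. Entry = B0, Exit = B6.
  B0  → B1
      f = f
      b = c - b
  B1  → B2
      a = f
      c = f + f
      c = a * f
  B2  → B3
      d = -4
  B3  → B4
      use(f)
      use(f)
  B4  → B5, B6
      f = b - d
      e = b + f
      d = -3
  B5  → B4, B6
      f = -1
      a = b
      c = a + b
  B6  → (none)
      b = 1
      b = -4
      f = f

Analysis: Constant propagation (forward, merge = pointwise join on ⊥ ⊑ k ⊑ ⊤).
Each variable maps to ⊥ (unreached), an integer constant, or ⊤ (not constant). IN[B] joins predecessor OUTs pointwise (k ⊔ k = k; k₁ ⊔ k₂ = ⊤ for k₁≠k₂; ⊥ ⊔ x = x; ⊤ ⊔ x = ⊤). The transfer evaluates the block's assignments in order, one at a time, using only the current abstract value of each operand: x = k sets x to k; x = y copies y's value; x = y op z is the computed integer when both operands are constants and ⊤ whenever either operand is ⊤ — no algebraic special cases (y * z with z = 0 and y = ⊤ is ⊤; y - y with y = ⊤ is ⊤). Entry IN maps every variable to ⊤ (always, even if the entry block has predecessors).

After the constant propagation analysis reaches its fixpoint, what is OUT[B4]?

Per-block solution:
  B0:   IN=(all ⊤)   OUT=(all ⊤)
  B1:   IN=(all ⊤)   OUT=(all ⊤)
  B2:   IN=(all ⊤)   OUT={d:-4; rest ⊤}
  B3:   IN={d:-4; rest ⊤}   OUT={d:-4; rest ⊤}
  B4:   IN=(all ⊤)   OUT={d:-3; rest ⊤}
  B5:   IN={d:-3; rest ⊤}   OUT={d:-3, f:-1; rest ⊤}
  B6:   IN={d:-3; rest ⊤}   OUT={b:-4, d:-3; rest ⊤}

Merge at B4: IN[B4] = OUT[B3] ⊔ OUT[B5] = {a: ⊤, b: ⊤, c: ⊤, d: ⊤, e: ⊤, f: ⊤}
Applying B4's transfer function to that IN value gives OUT[B4] (row B4 above).

Answer: {a: ⊤, b: ⊤, c: ⊤, d: -3, e: ⊤, f: ⊤}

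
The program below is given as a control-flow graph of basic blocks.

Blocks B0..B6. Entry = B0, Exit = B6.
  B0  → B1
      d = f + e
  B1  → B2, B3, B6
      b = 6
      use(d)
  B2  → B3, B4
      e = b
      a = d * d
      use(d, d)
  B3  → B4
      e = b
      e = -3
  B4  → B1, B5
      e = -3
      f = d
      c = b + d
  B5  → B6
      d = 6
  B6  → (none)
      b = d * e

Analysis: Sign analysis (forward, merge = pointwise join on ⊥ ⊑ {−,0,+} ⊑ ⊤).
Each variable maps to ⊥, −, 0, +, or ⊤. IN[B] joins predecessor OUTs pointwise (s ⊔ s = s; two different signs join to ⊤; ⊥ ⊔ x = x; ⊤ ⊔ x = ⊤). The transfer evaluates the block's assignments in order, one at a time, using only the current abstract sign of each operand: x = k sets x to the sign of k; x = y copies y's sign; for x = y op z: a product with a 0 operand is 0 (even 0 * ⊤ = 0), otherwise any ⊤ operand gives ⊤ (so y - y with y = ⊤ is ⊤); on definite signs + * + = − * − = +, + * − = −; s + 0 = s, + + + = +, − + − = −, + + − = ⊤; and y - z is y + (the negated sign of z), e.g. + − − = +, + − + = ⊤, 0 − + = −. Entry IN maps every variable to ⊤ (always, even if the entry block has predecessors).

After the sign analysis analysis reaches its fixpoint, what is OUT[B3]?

Answer: {a: ⊤, b: +, c: ⊤, d: ⊤, e: -, f: ⊤}

Working:
Per-block solution:
  B0:  IN=(all ⊤)  OUT=(all ⊤)
  B1:  IN=(all ⊤)  OUT={b:+; rest ⊤}
  B2:  IN={b:+; rest ⊤}  OUT={b:+, e:+; rest ⊤}
  B3:  IN={b:+; rest ⊤}  OUT={b:+, e:-; rest ⊤}
  B4:  IN={b:+; rest ⊤}  OUT={b:+, e:-; rest ⊤}
  B5:  IN={b:+, e:-; rest ⊤}  OUT={b:+, d:+, e:-; rest ⊤}
  B6:  IN={b:+; rest ⊤}  OUT=(all ⊤)

Merge at B3: IN[B3] = OUT[B1] ⊔ OUT[B2] = {a: ⊤, b: +, c: ⊤, d: ⊤, e: ⊤, f: ⊤}
Applying B3's transfer function to that IN value gives OUT[B3] (row B3 above).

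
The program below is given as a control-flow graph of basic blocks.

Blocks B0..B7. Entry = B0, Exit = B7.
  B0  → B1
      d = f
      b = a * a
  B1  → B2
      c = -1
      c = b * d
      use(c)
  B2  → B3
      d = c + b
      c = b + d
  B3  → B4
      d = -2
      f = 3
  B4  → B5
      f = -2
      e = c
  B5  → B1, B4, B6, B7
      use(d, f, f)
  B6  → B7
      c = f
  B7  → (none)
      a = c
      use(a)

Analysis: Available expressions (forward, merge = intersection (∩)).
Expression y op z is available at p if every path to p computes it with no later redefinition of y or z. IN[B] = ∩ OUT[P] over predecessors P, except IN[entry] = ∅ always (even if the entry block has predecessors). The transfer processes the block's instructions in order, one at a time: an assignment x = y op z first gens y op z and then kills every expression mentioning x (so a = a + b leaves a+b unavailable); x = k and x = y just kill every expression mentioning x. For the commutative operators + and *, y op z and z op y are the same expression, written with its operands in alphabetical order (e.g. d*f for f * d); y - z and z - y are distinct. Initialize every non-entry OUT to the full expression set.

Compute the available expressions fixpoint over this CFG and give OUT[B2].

Answer: {a*a, b+d}

Working:
Per-block solution:
  B0:  IN={}  OUT={a*a}
  B1:  IN={a*a}  OUT={a*a, b*d}
  B2:  IN={a*a, b*d}  OUT={a*a, b+d}
  B3:  IN={a*a, b+d}  OUT={a*a}
  B4:  IN={a*a}  OUT={a*a}
  B5:  IN={a*a}  OUT={a*a}
  B6:  IN={a*a}  OUT={a*a}
  B7:  IN={a*a}  OUT={}

Merge at B2: IN[B2] = OUT[B1] = {a*a, b*d}
Applying B2's transfer function to that IN value gives OUT[B2] (row B2 above).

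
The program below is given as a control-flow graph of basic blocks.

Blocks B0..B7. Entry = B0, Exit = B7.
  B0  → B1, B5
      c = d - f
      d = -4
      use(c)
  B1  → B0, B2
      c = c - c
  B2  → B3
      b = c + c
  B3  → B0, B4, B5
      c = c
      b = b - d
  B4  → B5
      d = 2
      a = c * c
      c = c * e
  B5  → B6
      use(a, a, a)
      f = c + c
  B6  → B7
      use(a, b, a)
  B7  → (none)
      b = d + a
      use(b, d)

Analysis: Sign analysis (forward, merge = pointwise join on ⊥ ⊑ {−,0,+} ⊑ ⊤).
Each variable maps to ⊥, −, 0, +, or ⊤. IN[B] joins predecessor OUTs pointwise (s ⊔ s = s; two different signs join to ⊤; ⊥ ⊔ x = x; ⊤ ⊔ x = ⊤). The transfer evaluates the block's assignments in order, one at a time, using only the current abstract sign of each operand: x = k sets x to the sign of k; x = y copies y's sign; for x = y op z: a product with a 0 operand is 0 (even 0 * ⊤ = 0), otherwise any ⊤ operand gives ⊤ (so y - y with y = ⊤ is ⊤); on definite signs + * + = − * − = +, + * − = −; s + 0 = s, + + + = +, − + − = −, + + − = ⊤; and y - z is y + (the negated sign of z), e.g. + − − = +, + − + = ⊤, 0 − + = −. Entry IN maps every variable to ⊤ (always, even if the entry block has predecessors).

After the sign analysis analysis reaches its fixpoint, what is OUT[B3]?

Answer: {a: ⊤, b: ⊤, c: ⊤, d: -, e: ⊤, f: ⊤}

Working:
Converged values:
  B0:   IN=(all ⊤)   OUT={d:-; rest ⊤}
  B1:   IN={d:-; rest ⊤}   OUT={d:-; rest ⊤}
  B2:   IN={d:-; rest ⊤}   OUT={d:-; rest ⊤}
  B3:   IN={d:-; rest ⊤}   OUT={d:-; rest ⊤}
  B4:   IN={d:-; rest ⊤}   OUT={d:+; rest ⊤}
  B5:   IN=(all ⊤)   OUT=(all ⊤)
  B6:   IN=(all ⊤)   OUT=(all ⊤)
  B7:   IN=(all ⊤)   OUT=(all ⊤)

Merge at B3: IN[B3] = OUT[B2] = {a: ⊤, b: ⊤, c: ⊤, d: -, e: ⊤, f: ⊤}
Applying B3's transfer function to that IN value gives OUT[B3] (row B3 above).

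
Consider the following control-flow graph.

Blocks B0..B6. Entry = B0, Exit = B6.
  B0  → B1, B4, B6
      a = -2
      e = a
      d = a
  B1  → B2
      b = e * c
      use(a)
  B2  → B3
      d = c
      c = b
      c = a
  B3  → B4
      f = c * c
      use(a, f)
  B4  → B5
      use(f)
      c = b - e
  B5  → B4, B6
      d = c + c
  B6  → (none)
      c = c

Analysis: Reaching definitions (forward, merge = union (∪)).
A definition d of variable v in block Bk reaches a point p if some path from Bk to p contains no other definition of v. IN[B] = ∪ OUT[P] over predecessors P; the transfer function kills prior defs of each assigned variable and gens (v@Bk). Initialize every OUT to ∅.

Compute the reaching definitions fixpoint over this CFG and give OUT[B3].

Per-block solution:
  B0: | IN={} | OUT={a@B0, d@B0, e@B0}
  B1: | IN={a@B0, d@B0, e@B0} | OUT={a@B0, b@B1, d@B0, e@B0}
  B2: | IN={a@B0, b@B1, d@B0, e@B0} | OUT={a@B0, b@B1, c@B2, d@B2, e@B0}
  B3: | IN={a@B0, b@B1, c@B2, d@B2, e@B0} | OUT={a@B0, b@B1, c@B2, d@B2, e@B0, f@B3}
  B4: | IN={a@B0, b@B1, c@B2, c@B4, d@B0, d@B2, d@B5, e@B0, f@B3} | OUT={a@B0, b@B1, c@B4, d@B0, d@B2, d@B5, e@B0, f@B3}
  B5: | IN={a@B0, b@B1, c@B4, d@B0, d@B2, d@B5, e@B0, f@B3} | OUT={a@B0, b@B1, c@B4, d@B5, e@B0, f@B3}
  B6: | IN={a@B0, b@B1, c@B4, d@B0, d@B5, e@B0, f@B3} | OUT={a@B0, b@B1, c@B6, d@B0, d@B5, e@B0, f@B3}

Merge at B3: IN[B3] = OUT[B2] = {a@B0, b@B1, c@B2, d@B2, e@B0}
Applying B3's transfer function to that IN value gives OUT[B3] (row B3 above).

Answer: {a@B0, b@B1, c@B2, d@B2, e@B0, f@B3}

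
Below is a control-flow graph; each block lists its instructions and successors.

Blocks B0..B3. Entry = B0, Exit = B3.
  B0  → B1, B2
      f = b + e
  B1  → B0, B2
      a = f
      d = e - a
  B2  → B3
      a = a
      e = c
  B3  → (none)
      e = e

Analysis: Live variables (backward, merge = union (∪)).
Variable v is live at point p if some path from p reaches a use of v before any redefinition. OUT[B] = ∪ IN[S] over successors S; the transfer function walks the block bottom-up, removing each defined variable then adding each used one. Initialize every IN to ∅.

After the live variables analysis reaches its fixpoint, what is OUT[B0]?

Answer: {a, b, c, e, f}

Working:
Converged values:
  B0:   IN={a, b, c, e}   OUT={a, b, c, e, f}
  B1:   IN={b, c, e, f}   OUT={a, b, c, e}
  B2:   IN={a, c}   OUT={e}
  B3:   IN={e}   OUT={}

Merge at B0: OUT[B0] = IN[B1] ⊔ IN[B2] = {a, b, c, e, f}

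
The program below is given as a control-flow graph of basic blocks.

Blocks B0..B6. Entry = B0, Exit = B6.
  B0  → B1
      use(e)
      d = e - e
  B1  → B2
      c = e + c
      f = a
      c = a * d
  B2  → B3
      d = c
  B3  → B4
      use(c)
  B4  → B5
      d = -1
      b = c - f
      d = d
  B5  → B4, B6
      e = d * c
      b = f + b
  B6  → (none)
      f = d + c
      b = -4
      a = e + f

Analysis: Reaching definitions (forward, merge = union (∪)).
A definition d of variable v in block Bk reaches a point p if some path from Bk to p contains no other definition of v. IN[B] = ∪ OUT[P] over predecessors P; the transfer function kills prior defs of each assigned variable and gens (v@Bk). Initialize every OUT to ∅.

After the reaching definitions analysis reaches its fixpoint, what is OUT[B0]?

Fixpoint table:
  B0:  IN={}  OUT={d@B0}
  B1:  IN={d@B0}  OUT={c@B1, d@B0, f@B1}
  B2:  IN={c@B1, d@B0, f@B1}  OUT={c@B1, d@B2, f@B1}
  B3:  IN={c@B1, d@B2, f@B1}  OUT={c@B1, d@B2, f@B1}
  B4:  IN={b@B5, c@B1, d@B2, d@B4, e@B5, f@B1}  OUT={b@B4, c@B1, d@B4, e@B5, f@B1}
  B5:  IN={b@B4, c@B1, d@B4, e@B5, f@B1}  OUT={b@B5, c@B1, d@B4, e@B5, f@B1}
  B6:  IN={b@B5, c@B1, d@B4, e@B5, f@B1}  OUT={a@B6, b@B6, c@B1, d@B4, e@B5, f@B6}

B0 is the boundary node: IN[B0] = {}
Applying B0's transfer function to that IN value gives OUT[B0] (row B0 above).

Answer: {d@B0}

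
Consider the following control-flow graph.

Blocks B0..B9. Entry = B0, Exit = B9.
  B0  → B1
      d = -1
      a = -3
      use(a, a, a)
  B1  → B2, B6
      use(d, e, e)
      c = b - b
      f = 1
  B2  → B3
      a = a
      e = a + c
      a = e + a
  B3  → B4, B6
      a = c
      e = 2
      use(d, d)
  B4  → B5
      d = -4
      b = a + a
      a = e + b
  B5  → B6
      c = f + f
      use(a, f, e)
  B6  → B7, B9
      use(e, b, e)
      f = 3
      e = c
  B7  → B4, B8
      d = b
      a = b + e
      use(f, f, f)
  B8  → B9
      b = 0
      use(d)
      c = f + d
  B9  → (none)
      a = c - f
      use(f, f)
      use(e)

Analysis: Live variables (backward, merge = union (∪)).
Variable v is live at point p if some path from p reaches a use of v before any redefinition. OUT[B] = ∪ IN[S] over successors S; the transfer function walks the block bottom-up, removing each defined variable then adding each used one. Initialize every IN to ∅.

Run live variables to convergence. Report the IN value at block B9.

Answer: {c, e, f}

Working:
Fixpoint table:
  B0:   IN={b, e}   OUT={a, b, d, e}
  B1:   IN={a, b, d, e}   OUT={a, b, c, d, e, f}
  B2:   IN={a, b, c, d, f}   OUT={b, c, d, f}
  B3:   IN={b, c, d, f}   OUT={a, b, c, e, f}
  B4:   IN={a, e, f}   OUT={a, b, e, f}
  B5:   IN={a, b, e, f}   OUT={b, c, e}
  B6:   IN={b, c, e}   OUT={b, c, e, f}
  B7:   IN={b, e, f}   OUT={a, d, e, f}
  B8:   IN={d, e, f}   OUT={c, e, f}
  B9:   IN={c, e, f}   OUT={}

B9 is the boundary node: OUT[B9] = {}
Applying B9's transfer function to that OUT value gives IN[B9] (row B9 above).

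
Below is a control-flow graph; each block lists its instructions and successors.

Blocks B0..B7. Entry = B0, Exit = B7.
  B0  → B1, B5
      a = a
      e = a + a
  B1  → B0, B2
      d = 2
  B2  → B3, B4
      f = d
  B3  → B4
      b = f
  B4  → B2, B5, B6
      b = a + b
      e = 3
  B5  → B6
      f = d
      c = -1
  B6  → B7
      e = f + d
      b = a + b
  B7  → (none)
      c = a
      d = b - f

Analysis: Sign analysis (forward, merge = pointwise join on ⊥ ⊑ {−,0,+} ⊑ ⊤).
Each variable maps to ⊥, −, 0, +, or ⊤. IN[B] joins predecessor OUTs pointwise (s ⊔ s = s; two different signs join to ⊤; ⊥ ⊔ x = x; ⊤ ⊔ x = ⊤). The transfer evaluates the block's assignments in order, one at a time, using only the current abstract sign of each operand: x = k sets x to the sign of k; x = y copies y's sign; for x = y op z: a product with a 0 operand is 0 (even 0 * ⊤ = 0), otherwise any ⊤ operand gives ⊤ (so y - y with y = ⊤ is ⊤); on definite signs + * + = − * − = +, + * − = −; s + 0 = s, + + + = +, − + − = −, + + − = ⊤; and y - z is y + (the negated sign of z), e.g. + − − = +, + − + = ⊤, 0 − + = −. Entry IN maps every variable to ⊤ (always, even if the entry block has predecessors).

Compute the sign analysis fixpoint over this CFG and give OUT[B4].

Answer: {a: ⊤, b: ⊤, c: ⊤, d: +, e: +, f: +}

Trace:
Fixpoint table:
  B0:   IN=(all ⊤)   OUT=(all ⊤)
  B1:   IN=(all ⊤)   OUT={d:+; rest ⊤}
  B2:   IN={d:+; rest ⊤}   OUT={d:+, f:+; rest ⊤}
  B3:   IN={d:+, f:+; rest ⊤}   OUT={b:+, d:+, f:+; rest ⊤}
  B4:   IN={d:+, f:+; rest ⊤}   OUT={d:+, e:+, f:+; rest ⊤}
  B5:   IN=(all ⊤)   OUT={c:-; rest ⊤}
  B6:   IN=(all ⊤)   OUT=(all ⊤)
  B7:   IN=(all ⊤)   OUT=(all ⊤)

Merge at B4: IN[B4] = OUT[B2] ⊔ OUT[B3] = {a: ⊤, b: ⊤, c: ⊤, d: +, e: ⊤, f: +}
Applying B4's transfer function to that IN value gives OUT[B4] (row B4 above).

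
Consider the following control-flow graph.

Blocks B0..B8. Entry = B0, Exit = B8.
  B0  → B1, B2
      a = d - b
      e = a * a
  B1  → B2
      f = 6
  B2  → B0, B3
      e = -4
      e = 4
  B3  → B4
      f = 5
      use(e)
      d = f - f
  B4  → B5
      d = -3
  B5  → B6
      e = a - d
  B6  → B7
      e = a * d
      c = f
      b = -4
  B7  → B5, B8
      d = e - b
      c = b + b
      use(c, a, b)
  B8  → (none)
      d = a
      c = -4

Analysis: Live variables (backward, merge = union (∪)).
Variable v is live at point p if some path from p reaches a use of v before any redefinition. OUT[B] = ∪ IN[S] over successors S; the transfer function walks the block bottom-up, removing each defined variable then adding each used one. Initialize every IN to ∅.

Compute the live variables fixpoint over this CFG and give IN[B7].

Answer: {a, b, e, f}

Trace:
Fixpoint table:
  B0:   IN={b, d}   OUT={a, b, d}
  B1:   IN={a, b, d}   OUT={a, b, d}
  B2:   IN={a, b, d}   OUT={a, b, d, e}
  B3:   IN={a, e}   OUT={a, f}
  B4:   IN={a, f}   OUT={a, d, f}
  B5:   IN={a, d, f}   OUT={a, d, f}
  B6:   IN={a, d, f}   OUT={a, b, e, f}
  B7:   IN={a, b, e, f}   OUT={a, d, f}
  B8:   IN={a}   OUT={}

Merge at B7: OUT[B7] = IN[B5] ⊔ IN[B8] = {a, d, f}
Applying B7's transfer function to that OUT value gives IN[B7] (row B7 above).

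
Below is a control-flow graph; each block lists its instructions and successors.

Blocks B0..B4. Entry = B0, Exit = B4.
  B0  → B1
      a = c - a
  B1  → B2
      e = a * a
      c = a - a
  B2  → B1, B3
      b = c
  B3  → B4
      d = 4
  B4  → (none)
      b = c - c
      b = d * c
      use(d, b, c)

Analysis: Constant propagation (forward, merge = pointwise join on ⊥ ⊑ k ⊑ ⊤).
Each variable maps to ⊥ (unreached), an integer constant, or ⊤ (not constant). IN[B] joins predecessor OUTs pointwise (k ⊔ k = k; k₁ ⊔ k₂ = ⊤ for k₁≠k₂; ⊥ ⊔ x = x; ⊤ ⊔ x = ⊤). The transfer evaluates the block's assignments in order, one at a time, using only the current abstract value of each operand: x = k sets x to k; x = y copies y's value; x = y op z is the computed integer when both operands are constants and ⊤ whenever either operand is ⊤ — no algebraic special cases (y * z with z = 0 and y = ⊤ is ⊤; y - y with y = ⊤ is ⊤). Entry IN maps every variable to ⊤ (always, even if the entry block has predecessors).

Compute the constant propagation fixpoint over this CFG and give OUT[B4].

Fixpoint table:
  B0:  IN=(all ⊤)  OUT=(all ⊤)
  B1:  IN=(all ⊤)  OUT=(all ⊤)
  B2:  IN=(all ⊤)  OUT=(all ⊤)
  B3:  IN=(all ⊤)  OUT={d:4; rest ⊤}
  B4:  IN={d:4; rest ⊤}  OUT={d:4; rest ⊤}

Merge at B4: IN[B4] = OUT[B3] = {a: ⊤, b: ⊤, c: ⊤, d: 4, e: ⊤, f: ⊤}
Applying B4's transfer function to that IN value gives OUT[B4] (row B4 above).

Answer: {a: ⊤, b: ⊤, c: ⊤, d: 4, e: ⊤, f: ⊤}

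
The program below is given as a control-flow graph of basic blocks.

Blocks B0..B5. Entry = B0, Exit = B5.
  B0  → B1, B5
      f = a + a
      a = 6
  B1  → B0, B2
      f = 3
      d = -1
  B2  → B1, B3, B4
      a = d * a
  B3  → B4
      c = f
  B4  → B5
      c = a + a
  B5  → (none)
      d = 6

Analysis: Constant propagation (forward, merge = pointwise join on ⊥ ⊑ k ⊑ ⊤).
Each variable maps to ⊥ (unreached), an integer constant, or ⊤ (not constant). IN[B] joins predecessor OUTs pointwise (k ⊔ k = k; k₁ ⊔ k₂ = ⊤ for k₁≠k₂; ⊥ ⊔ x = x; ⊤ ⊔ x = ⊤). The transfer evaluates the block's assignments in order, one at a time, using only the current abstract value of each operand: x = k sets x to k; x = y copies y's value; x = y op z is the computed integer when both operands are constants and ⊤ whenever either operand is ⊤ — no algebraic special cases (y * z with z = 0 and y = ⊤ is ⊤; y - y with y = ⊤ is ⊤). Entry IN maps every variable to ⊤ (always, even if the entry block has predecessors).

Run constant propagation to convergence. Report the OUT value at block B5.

Converged values:
  B0:  IN=(all ⊤)  OUT={a:6; rest ⊤}
  B1:  IN=(all ⊤)  OUT={d:-1, f:3; rest ⊤}
  B2:  IN={d:-1, f:3; rest ⊤}  OUT={d:-1, f:3; rest ⊤}
  B3:  IN={d:-1, f:3; rest ⊤}  OUT={c:3, d:-1, f:3; rest ⊤}
  B4:  IN={d:-1, f:3; rest ⊤}  OUT={d:-1, f:3; rest ⊤}
  B5:  IN=(all ⊤)  OUT={d:6; rest ⊤}

Merge at B5: IN[B5] = OUT[B0] ⊔ OUT[B4] = {a: ⊤, b: ⊤, c: ⊤, d: ⊤, e: ⊤, f: ⊤}
Applying B5's transfer function to that IN value gives OUT[B5] (row B5 above).

Answer: {a: ⊤, b: ⊤, c: ⊤, d: 6, e: ⊤, f: ⊤}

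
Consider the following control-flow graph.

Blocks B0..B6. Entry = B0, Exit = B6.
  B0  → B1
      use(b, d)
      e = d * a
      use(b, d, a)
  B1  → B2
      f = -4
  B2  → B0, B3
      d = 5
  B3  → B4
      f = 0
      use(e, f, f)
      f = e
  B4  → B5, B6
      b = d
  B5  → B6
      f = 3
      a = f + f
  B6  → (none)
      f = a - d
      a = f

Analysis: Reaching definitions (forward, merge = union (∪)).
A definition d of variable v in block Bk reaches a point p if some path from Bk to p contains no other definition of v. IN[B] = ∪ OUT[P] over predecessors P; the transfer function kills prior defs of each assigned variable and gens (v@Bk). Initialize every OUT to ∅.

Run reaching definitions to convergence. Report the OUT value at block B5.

Answer: {a@B5, b@B4, d@B2, e@B0, f@B5}

Derivation:
Fixpoint table:
  B0: | IN={d@B2, e@B0, f@B1} | OUT={d@B2, e@B0, f@B1}
  B1: | IN={d@B2, e@B0, f@B1} | OUT={d@B2, e@B0, f@B1}
  B2: | IN={d@B2, e@B0, f@B1} | OUT={d@B2, e@B0, f@B1}
  B3: | IN={d@B2, e@B0, f@B1} | OUT={d@B2, e@B0, f@B3}
  B4: | IN={d@B2, e@B0, f@B3} | OUT={b@B4, d@B2, e@B0, f@B3}
  B5: | IN={b@B4, d@B2, e@B0, f@B3} | OUT={a@B5, b@B4, d@B2, e@B0, f@B5}
  B6: | IN={a@B5, b@B4, d@B2, e@B0, f@B3, f@B5} | OUT={a@B6, b@B4, d@B2, e@B0, f@B6}

Merge at B5: IN[B5] = OUT[B4] = {b@B4, d@B2, e@B0, f@B3}
Applying B5's transfer function to that IN value gives OUT[B5] (row B5 above).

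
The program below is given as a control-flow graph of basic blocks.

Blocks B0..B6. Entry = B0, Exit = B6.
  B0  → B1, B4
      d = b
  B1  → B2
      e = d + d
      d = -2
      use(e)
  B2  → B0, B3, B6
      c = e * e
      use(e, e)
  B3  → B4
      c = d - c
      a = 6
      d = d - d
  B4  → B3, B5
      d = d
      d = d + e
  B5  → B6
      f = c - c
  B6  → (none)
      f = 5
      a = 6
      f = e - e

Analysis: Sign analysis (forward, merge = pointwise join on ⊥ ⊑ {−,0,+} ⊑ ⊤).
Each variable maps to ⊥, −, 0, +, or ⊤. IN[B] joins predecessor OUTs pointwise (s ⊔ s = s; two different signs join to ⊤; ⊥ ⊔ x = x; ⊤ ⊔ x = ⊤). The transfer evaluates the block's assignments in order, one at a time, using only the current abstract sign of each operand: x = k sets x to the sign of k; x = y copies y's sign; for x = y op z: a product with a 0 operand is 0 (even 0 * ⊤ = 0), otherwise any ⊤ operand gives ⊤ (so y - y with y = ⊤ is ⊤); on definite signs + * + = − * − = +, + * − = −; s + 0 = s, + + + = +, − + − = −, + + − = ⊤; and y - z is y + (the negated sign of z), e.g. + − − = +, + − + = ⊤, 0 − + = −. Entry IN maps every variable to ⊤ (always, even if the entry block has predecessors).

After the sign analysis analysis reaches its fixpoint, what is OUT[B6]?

Answer: {a: +, b: ⊤, c: ⊤, d: ⊤, e: ⊤, f: ⊤}

Working:
Fixpoint table:
  B0:   IN=(all ⊤)   OUT=(all ⊤)
  B1:   IN=(all ⊤)   OUT={d:-; rest ⊤}
  B2:   IN={d:-; rest ⊤}   OUT={d:-; rest ⊤}
  B3:   IN=(all ⊤)   OUT={a:+; rest ⊤}
  B4:   IN=(all ⊤)   OUT=(all ⊤)
  B5:   IN=(all ⊤)   OUT=(all ⊤)
  B6:   IN=(all ⊤)   OUT={a:+; rest ⊤}

Merge at B6: IN[B6] = OUT[B2] ⊔ OUT[B5] = {a: ⊤, b: ⊤, c: ⊤, d: ⊤, e: ⊤, f: ⊤}
Applying B6's transfer function to that IN value gives OUT[B6] (row B6 above).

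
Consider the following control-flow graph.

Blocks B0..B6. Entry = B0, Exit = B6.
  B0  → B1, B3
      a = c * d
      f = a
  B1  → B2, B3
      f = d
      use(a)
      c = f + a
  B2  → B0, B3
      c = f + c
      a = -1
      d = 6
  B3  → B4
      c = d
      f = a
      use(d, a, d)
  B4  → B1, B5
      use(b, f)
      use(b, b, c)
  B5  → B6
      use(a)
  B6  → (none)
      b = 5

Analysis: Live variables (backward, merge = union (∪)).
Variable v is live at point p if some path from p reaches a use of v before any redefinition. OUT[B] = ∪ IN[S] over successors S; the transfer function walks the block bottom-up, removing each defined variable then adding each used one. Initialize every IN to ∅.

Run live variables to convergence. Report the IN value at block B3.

Fixpoint table:
  B0: | IN={b, c, d} | OUT={a, b, d}
  B1: | IN={a, b, d} | OUT={a, b, c, d, f}
  B2: | IN={b, c, f} | OUT={a, b, c, d}
  B3: | IN={a, b, d} | OUT={a, b, c, d, f}
  B4: | IN={a, b, c, d, f} | OUT={a, b, d}
  B5: | IN={a} | OUT={}
  B6: | IN={} | OUT={}

Merge at B3: OUT[B3] = IN[B4] = {a, b, c, d, f}
Applying B3's transfer function to that OUT value gives IN[B3] (row B3 above).

Answer: {a, b, d}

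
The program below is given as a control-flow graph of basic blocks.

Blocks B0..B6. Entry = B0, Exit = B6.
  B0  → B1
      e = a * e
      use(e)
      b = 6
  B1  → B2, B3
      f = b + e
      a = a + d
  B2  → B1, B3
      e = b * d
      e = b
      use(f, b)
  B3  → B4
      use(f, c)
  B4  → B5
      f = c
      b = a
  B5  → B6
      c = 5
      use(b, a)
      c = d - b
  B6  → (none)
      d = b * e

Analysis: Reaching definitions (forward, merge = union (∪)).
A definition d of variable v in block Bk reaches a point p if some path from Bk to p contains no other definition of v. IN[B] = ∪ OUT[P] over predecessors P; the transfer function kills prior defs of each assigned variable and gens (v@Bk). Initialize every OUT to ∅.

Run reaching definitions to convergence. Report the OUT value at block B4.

Converged values:
  B0: | IN={} | OUT={b@B0, e@B0}
  B1: | IN={a@B1, b@B0, e@B0, e@B2, f@B1} | OUT={a@B1, b@B0, e@B0, e@B2, f@B1}
  B2: | IN={a@B1, b@B0, e@B0, e@B2, f@B1} | OUT={a@B1, b@B0, e@B2, f@B1}
  B3: | IN={a@B1, b@B0, e@B0, e@B2, f@B1} | OUT={a@B1, b@B0, e@B0, e@B2, f@B1}
  B4: | IN={a@B1, b@B0, e@B0, e@B2, f@B1} | OUT={a@B1, b@B4, e@B0, e@B2, f@B4}
  B5: | IN={a@B1, b@B4, e@B0, e@B2, f@B4} | OUT={a@B1, b@B4, c@B5, e@B0, e@B2, f@B4}
  B6: | IN={a@B1, b@B4, c@B5, e@B0, e@B2, f@B4} | OUT={a@B1, b@B4, c@B5, d@B6, e@B0, e@B2, f@B4}

Merge at B4: IN[B4] = OUT[B3] = {a@B1, b@B0, e@B0, e@B2, f@B1}
Applying B4's transfer function to that IN value gives OUT[B4] (row B4 above).

Answer: {a@B1, b@B4, e@B0, e@B2, f@B4}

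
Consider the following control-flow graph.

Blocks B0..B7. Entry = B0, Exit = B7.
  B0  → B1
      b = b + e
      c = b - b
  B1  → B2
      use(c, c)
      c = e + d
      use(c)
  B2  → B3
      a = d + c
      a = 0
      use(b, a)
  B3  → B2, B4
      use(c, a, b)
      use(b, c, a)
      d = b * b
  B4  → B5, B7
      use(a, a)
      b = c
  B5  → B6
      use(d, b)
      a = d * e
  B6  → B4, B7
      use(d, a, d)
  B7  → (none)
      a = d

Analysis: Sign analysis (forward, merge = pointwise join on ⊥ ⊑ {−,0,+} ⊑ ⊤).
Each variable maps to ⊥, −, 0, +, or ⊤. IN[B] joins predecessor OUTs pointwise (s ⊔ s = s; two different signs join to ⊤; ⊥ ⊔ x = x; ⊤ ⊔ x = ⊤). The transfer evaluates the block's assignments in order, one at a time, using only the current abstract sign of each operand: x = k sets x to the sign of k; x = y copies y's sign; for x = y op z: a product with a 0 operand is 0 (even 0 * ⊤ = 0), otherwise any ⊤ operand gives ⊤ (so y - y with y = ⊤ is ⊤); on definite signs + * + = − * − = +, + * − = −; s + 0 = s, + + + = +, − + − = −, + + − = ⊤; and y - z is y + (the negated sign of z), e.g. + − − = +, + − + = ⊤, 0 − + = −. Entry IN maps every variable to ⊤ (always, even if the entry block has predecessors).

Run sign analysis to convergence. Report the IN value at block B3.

Answer: {a: 0, b: ⊤, c: ⊤, d: ⊤, e: ⊤, f: ⊤}

Working:
Converged values:
  B0:   IN=(all ⊤)   OUT=(all ⊤)
  B1:   IN=(all ⊤)   OUT=(all ⊤)
  B2:   IN=(all ⊤)   OUT={a:0; rest ⊤}
  B3:   IN={a:0; rest ⊤}   OUT={a:0; rest ⊤}
  B4:   IN=(all ⊤)   OUT=(all ⊤)
  B5:   IN=(all ⊤)   OUT=(all ⊤)
  B6:   IN=(all ⊤)   OUT=(all ⊤)
  B7:   IN=(all ⊤)   OUT=(all ⊤)

Merge at B3: IN[B3] = OUT[B2] = {a: 0, b: ⊤, c: ⊤, d: ⊤, e: ⊤, f: ⊤}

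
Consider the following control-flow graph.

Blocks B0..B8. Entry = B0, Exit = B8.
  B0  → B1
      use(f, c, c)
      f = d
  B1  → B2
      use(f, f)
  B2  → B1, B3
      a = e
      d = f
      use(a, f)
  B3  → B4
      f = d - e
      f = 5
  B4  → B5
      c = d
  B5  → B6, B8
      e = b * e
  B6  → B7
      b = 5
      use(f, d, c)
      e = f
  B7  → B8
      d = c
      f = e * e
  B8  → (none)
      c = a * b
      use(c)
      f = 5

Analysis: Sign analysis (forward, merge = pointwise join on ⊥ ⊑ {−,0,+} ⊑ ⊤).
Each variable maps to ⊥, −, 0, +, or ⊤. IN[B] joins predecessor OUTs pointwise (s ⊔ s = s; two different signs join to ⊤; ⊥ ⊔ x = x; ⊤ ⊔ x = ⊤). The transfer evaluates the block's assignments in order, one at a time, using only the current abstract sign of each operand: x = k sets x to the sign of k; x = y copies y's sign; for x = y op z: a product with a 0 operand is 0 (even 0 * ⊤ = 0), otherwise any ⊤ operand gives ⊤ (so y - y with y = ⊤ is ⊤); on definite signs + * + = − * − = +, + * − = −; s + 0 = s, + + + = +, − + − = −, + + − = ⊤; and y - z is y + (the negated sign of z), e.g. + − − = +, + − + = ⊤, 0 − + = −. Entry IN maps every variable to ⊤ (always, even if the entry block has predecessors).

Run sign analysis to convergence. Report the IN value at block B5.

Answer: {a: ⊤, b: ⊤, c: ⊤, d: ⊤, e: ⊤, f: +}

Derivation:
Converged values:
  B0:   IN=(all ⊤)   OUT=(all ⊤)
  B1:   IN=(all ⊤)   OUT=(all ⊤)
  B2:   IN=(all ⊤)   OUT=(all ⊤)
  B3:   IN=(all ⊤)   OUT={f:+; rest ⊤}
  B4:   IN={f:+; rest ⊤}   OUT={f:+; rest ⊤}
  B5:   IN={f:+; rest ⊤}   OUT={f:+; rest ⊤}
  B6:   IN={f:+; rest ⊤}   OUT={b:+, e:+, f:+; rest ⊤}
  B7:   IN={b:+, e:+, f:+; rest ⊤}   OUT={b:+, e:+, f:+; rest ⊤}
  B8:   IN={f:+; rest ⊤}   OUT={f:+; rest ⊤}

Merge at B5: IN[B5] = OUT[B4] = {a: ⊤, b: ⊤, c: ⊤, d: ⊤, e: ⊤, f: +}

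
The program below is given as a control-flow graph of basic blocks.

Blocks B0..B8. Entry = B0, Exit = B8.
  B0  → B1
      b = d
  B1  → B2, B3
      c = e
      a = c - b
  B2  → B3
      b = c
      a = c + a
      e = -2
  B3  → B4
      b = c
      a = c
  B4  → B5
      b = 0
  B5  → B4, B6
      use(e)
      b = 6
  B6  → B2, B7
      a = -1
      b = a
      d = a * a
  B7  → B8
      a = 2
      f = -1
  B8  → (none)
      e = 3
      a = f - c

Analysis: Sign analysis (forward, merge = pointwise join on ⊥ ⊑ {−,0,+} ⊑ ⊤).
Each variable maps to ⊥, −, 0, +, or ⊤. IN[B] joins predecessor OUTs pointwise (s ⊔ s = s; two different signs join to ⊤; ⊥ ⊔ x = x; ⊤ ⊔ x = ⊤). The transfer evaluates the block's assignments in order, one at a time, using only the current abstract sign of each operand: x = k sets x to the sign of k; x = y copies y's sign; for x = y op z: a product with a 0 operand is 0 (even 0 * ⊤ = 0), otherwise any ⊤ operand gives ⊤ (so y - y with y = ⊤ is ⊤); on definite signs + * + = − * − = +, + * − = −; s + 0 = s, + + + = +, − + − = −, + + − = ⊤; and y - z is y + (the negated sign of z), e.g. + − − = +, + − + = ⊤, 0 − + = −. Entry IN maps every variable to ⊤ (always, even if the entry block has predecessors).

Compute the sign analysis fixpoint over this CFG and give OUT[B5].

Converged values:
  B0: | IN=(all ⊤) | OUT=(all ⊤)
  B1: | IN=(all ⊤) | OUT=(all ⊤)
  B2: | IN=(all ⊤) | OUT={e:-; rest ⊤}
  B3: | IN=(all ⊤) | OUT=(all ⊤)
  B4: | IN=(all ⊤) | OUT={b:0; rest ⊤}
  B5: | IN={b:0; rest ⊤} | OUT={b:+; rest ⊤}
  B6: | IN={b:+; rest ⊤} | OUT={a:-, b:-, d:+; rest ⊤}
  B7: | IN={a:-, b:-, d:+; rest ⊤} | OUT={a:+, b:-, d:+, f:-; rest ⊤}
  B8: | IN={a:+, b:-, d:+, f:-; rest ⊤} | OUT={b:-, d:+, e:+, f:-; rest ⊤}

Merge at B5: IN[B5] = OUT[B4] = {a: ⊤, b: 0, c: ⊤, d: ⊤, e: ⊤, f: ⊤}
Applying B5's transfer function to that IN value gives OUT[B5] (row B5 above).

Answer: {a: ⊤, b: +, c: ⊤, d: ⊤, e: ⊤, f: ⊤}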